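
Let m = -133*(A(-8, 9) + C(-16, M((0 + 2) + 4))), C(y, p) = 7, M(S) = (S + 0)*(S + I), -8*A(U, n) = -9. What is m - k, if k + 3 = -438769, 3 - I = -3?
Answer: 3501531/8 ≈ 4.3769e+5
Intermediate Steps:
I = 6 (I = 3 - 1*(-3) = 3 + 3 = 6)
A(U, n) = 9/8 (A(U, n) = -1/8*(-9) = 9/8)
k = -438772 (k = -3 - 438769 = -438772)
M(S) = S*(6 + S) (M(S) = (S + 0)*(S + 6) = S*(6 + S))
m = -8645/8 (m = -133*(9/8 + 7) = -133*65/8 = -8645/8 ≈ -1080.6)
m - k = -8645/8 - 1*(-438772) = -8645/8 + 438772 = 3501531/8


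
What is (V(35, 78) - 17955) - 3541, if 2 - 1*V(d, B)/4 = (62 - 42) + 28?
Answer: -21680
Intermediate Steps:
V(d, B) = -184 (V(d, B) = 8 - 4*((62 - 42) + 28) = 8 - 4*(20 + 28) = 8 - 4*48 = 8 - 192 = -184)
(V(35, 78) - 17955) - 3541 = (-184 - 17955) - 3541 = -18139 - 3541 = -21680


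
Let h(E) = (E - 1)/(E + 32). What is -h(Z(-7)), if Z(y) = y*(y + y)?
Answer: -97/130 ≈ -0.74615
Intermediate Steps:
Z(y) = 2*y² (Z(y) = y*(2*y) = 2*y²)
h(E) = (-1 + E)/(32 + E)
-h(Z(-7)) = -(-1 + 2*(-7)²)/(32 + 2*(-7)²) = -(-1 + 2*49)/(32 + 2*49) = -(-1 + 98)/(32 + 98) = -97/130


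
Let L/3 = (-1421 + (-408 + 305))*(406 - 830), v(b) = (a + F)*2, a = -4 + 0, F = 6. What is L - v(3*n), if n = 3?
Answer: 1938524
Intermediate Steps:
a = -4
v(b) = 4 (v(b) = (-4 + 6)*2 = 2*2 = 4)
L = 1938528 (L = 3*((-1421 + (-408 + 305))*(406 - 830)) = 3*((-1421 - 103)*(-424)) = 3*(-1524*(-424)) = 3*646176 = 1938528)
L - v(3*n) = 1938528 - 1*4 = 1938528 - 4 = 1938524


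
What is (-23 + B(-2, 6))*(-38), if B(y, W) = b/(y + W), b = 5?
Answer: 1653/2 ≈ 826.50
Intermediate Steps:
B(y, W) = 5/(W + y) (B(y, W) = 5/(y + W) = 5/(W + y))
(-23 + B(-2, 6))*(-38) = (-23 + 5/(6 - 2))*(-38) = (-23 + 5/4)*(-38) = -87/4*(-38) = 1653/2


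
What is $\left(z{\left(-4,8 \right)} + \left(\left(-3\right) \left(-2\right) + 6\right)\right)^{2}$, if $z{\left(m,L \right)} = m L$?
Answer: $400$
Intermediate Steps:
$z{\left(m,L \right)} = L m$
$\left(z{\left(-4,8 \right)} + \left(\left(-3\right) \left(-2\right) + 6\right)\right)^{2} = \left(8 \left(-4\right) + \left(\left(-3\right) \left(-2\right) + 6\right)\right)^{2} = \left(-32 + \left(6 + 6\right)\right)^{2} = \left(-32 + 12\right)^{2} = \left(-20\right)^{2} = 400$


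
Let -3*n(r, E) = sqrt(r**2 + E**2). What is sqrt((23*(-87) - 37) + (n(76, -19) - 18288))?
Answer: sqrt(-182934 - 57*sqrt(17))/3 ≈ 142.66*I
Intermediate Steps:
n(r, E) = -sqrt(E**2 + r**2)/3 (n(r, E) = -sqrt(r**2 + E**2)/3 = -sqrt(E**2 + r**2)/3)
sqrt((23*(-87) - 37) + (n(76, -19) - 18288)) = sqrt((23*(-87) - 37) + (-sqrt((-19)**2 + 76**2)/3 - 18288)) = sqrt((-2001 - 37) + (-sqrt(361 + 5776)/3 - 18288)) = sqrt(-2038 + (-19*sqrt(17)/3 - 18288)) = sqrt(-2038 + (-18288 - 19*sqrt(17)/3)) = sqrt(-20326 - 19*sqrt(17)/3)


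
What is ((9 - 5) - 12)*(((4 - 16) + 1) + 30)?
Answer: -152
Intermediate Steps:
((9 - 5) - 12)*(((4 - 16) + 1) + 30) = (4 - 12)*((-12 + 1) + 30) = -8*(-11 + 30) = -8*19 = -152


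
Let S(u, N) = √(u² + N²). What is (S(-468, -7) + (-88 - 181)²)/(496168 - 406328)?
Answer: 72361/89840 + √219073/89840 ≈ 0.81065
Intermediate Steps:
S(u, N) = √(N² + u²)
(S(-468, -7) + (-88 - 181)²)/(496168 - 406328) = (√((-7)² + (-468)²) + (-88 - 181)²)/(496168 - 406328) = (√(49 + 219024) + (-269)²)/89840 = (√219073 + 72361)*(1/89840) = (72361 + √219073)*(1/89840) = 72361/89840 + √219073/89840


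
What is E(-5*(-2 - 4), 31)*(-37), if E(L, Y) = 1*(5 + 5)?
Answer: -370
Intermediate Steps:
E(L, Y) = 10 (E(L, Y) = 1*10 = 10)
E(-5*(-2 - 4), 31)*(-37) = 10*(-37) = -370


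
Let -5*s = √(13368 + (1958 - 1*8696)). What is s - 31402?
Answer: -31402 - √6630/5 ≈ -31418.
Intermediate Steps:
s = -√6630/5 (s = -√(13368 + (1958 - 1*8696))/5 = -√(13368 + (1958 - 8696))/5 = -√(13368 - 6738)/5 = -√6630/5 ≈ -16.285)
s - 31402 = -√6630/5 - 31402 = -31402 - √6630/5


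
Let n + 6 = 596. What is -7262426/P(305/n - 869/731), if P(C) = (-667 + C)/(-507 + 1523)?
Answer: 636465419378528/57592037 ≈ 1.1051e+7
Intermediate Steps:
n = 590 (n = -6 + 596 = 590)
P(C) = -667/1016 + C/1016 (P(C) = (-667 + C)/1016 = (-667 + C)*(1/1016) = -667/1016 + C/1016)
-7262426/P(305/n - 869/731) = -7262426/(-667/1016 + (305/590 - 869/731)/1016) = -7262426/(-667/1016 + (305*(1/590) - 869*1/731)/1016) = -7262426/(-667/1016 + (61/118 - 869/731)/1016) = -7262426/(-667/1016 + (1/1016)*(-57951/86258)) = -7262426/(-667/1016 - 57951/87638128) = -7262426/(-57592037/87638128) = -7262426*(-87638128/57592037) = 636465419378528/57592037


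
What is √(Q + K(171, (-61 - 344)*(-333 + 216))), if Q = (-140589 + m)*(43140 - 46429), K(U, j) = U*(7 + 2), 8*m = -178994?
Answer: √2143950673/2 ≈ 23151.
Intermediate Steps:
m = -89497/4 (m = (⅛)*(-178994) = -89497/4 ≈ -22374.)
K(U, j) = 9*U (K(U, j) = U*9 = 9*U)
Q = 2143944517/4 (Q = (-140589 - 89497/4)*(43140 - 46429) = -651853/4*(-3289) = 2143944517/4 ≈ 5.3599e+8)
√(Q + K(171, (-61 - 344)*(-333 + 216))) = √(2143944517/4 + 9*171) = √(2143944517/4 + 1539) = √(2143950673/4) = √2143950673/2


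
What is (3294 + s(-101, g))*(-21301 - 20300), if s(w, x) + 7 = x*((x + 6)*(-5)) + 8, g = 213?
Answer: 9565733940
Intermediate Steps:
s(w, x) = 1 + x*(-30 - 5*x) (s(w, x) = -7 + (x*((x + 6)*(-5)) + 8) = -7 + (x*((6 + x)*(-5)) + 8) = -7 + (x*(-30 - 5*x) + 8) = -7 + (8 + x*(-30 - 5*x)) = 1 + x*(-30 - 5*x))
(3294 + s(-101, g))*(-21301 - 20300) = (3294 + (1 - 30*213 - 5*213**2))*(-21301 - 20300) = (3294 + (1 - 6390 - 5*45369))*(-41601) = (3294 + (1 - 6390 - 226845))*(-41601) = (3294 - 233234)*(-41601) = -229940*(-41601) = 9565733940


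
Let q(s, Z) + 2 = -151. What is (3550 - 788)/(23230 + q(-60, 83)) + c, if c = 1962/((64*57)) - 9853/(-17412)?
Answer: 74719900187/61076142048 ≈ 1.2234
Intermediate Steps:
q(s, Z) = -153 (q(s, Z) = -2 - 151 = -153)
c = 2921087/2646624 (c = 1962/3648 - 9853*(-1/17412) = 1962*(1/3648) + 9853/17412 = 327/608 + 9853/17412 = 2921087/2646624 ≈ 1.1037)
(3550 - 788)/(23230 + q(-60, 83)) + c = (3550 - 788)/(23230 - 153) + 2921087/2646624 = 2762/23077 + 2921087/2646624 = 74719900187/61076142048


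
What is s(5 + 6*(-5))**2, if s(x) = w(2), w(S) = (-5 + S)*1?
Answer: 9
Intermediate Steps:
w(S) = -5 + S
s(x) = -3 (s(x) = -5 + 2 = -3)
s(5 + 6*(-5))**2 = (-3)**2 = 9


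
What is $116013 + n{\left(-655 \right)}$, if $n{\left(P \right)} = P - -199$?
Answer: $115557$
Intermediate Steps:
$n{\left(P \right)} = 199 + P$ ($n{\left(P \right)} = P + 199 = 199 + P$)
$116013 + n{\left(-655 \right)} = 116013 + \left(199 - 655\right) = 116013 - 456 = 115557$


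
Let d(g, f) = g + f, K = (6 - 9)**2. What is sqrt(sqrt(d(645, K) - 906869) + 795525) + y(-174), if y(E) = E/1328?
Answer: -87/664 + sqrt(795525 + I*sqrt(906215)) ≈ 891.79 + 0.53365*I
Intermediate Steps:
y(E) = E/1328 (y(E) = E*(1/1328) = E/1328)
K = 9 (K = (-3)**2 = 9)
d(g, f) = f + g
sqrt(sqrt(d(645, K) - 906869) + 795525) + y(-174) = sqrt(sqrt((9 + 645) - 906869) + 795525) + (1/1328)*(-174) = sqrt(sqrt(654 - 906869) + 795525) - 87/664 = sqrt(sqrt(-906215) + 795525) - 87/664 = sqrt(I*sqrt(906215) + 795525) - 87/664 = sqrt(795525 + I*sqrt(906215)) - 87/664 = -87/664 + sqrt(795525 + I*sqrt(906215))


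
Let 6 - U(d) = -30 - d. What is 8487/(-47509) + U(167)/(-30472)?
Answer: -268260191/1447694248 ≈ -0.18530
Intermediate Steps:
U(d) = 36 + d (U(d) = 6 - (-30 - d) = 6 + (30 + d) = 36 + d)
8487/(-47509) + U(167)/(-30472) = 8487/(-47509) + (36 + 167)/(-30472) = 8487*(-1/47509) + 203*(-1/30472) = -8487/47509 - 203/30472 = -268260191/1447694248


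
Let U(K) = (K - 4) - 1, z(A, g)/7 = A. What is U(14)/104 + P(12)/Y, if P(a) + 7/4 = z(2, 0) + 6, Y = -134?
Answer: -173/3484 ≈ -0.049656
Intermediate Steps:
z(A, g) = 7*A
U(K) = -5 + K (U(K) = (-4 + K) - 1 = -5 + K)
P(a) = 73/4 (P(a) = -7/4 + (7*2 + 6) = -7/4 + (14 + 6) = -7/4 + 20 = 73/4)
U(14)/104 + P(12)/Y = (-5 + 14)/104 + (73/4)/(-134) = 9*(1/104) + (73/4)*(-1/134) = 9/104 - 73/536 = -173/3484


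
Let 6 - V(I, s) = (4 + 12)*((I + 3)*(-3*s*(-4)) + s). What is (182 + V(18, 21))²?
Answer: 7194432400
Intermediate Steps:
V(I, s) = 6 - 16*s - 192*s*(3 + I) (V(I, s) = 6 - (4 + 12)*((I + 3)*(-3*s*(-4)) + s) = 6 - 16*((3 + I)*(12*s) + s) = 6 - 16*(12*s*(3 + I) + s) = 6 - 16*(s + 12*s*(3 + I)) = 6 - (16*s + 192*s*(3 + I)) = 6 + (-16*s - 192*s*(3 + I)) = 6 - 16*s - 192*s*(3 + I))
(182 + V(18, 21))² = (182 + (6 - 592*21 - 192*18*21))² = (182 + (6 - 12432 - 72576))² = (182 - 85002)² = (-84820)² = 7194432400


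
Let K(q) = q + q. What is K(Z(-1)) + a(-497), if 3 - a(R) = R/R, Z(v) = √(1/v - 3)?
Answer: 2 + 4*I ≈ 2.0 + 4.0*I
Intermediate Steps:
Z(v) = √(-3 + 1/v)
a(R) = 2 (a(R) = 3 - R/R = 3 - 1*1 = 3 - 1 = 2)
K(q) = 2*q
K(Z(-1)) + a(-497) = 2*√(-3 + 1/(-1)) + 2 = 2*√(-3 - 1) + 2 = 2*√(-4) + 2 = 2*(2*I) + 2 = 4*I + 2 = 2 + 4*I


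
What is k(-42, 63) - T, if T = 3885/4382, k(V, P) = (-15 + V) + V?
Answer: -62529/626 ≈ -99.887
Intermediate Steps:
k(V, P) = -15 + 2*V
T = 555/626 (T = 3885*(1/4382) = 555/626 ≈ 0.88658)
k(-42, 63) - T = (-15 + 2*(-42)) - 1*555/626 = (-15 - 84) - 555/626 = -99 - 555/626 = -62529/626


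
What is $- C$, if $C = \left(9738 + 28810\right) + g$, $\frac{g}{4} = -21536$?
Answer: $47596$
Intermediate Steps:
$g = -86144$ ($g = 4 \left(-21536\right) = -86144$)
$C = -47596$ ($C = \left(9738 + 28810\right) - 86144 = 38548 - 86144 = -47596$)
$- C = \left(-1\right) \left(-47596\right) = 47596$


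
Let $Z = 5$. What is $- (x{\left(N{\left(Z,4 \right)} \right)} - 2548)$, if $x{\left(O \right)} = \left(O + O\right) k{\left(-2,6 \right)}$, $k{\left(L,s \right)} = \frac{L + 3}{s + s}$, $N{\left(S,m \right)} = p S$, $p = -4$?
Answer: $\frac{7654}{3} \approx 2551.3$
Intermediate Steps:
$N{\left(S,m \right)} = - 4 S$
$k{\left(L,s \right)} = \frac{3 + L}{2 s}$
$x{\left(O \right)} = \frac{O}{6}$ ($x{\left(O \right)} = \left(O + O\right) \frac{3 - 2}{2 \cdot 6} = 2 O \frac{1}{2} \cdot \frac{1}{6} \cdot 1 = 2 O \frac{1}{12} = \frac{O}{6}$)
$- (x{\left(N{\left(Z,4 \right)} \right)} - 2548) = - (\frac{\left(-4\right) 5}{6} - 2548) = - (\frac{1}{6} \left(-20\right) - 2548) = - (- \frac{10}{3} - 2548) = \left(-1\right) \left(- \frac{7654}{3}\right) = \frac{7654}{3}$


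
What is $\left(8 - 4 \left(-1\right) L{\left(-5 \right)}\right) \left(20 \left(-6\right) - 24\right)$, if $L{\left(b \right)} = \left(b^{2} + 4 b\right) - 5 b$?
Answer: $-18432$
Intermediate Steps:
$L{\left(b \right)} = b^{2} - b$
$\left(8 - 4 \left(-1\right) L{\left(-5 \right)}\right) \left(20 \left(-6\right) - 24\right) = \left(8 - 4 \left(-1\right) \left(- 5 \left(-1 - 5\right)\right)\right) \left(20 \left(-6\right) - 24\right) = \left(8 - - 4 \left(\left(-5\right) \left(-6\right)\right)\right) \left(-120 - 24\right) = \left(8 - \left(-4\right) 30\right) \left(-144\right) = \left(8 - -120\right) \left(-144\right) = \left(8 + 120\right) \left(-144\right) = 128 \left(-144\right) = -18432$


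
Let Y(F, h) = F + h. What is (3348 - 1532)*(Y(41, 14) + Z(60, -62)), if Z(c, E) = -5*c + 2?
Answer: -441288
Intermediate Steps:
Z(c, E) = 2 - 5*c
(3348 - 1532)*(Y(41, 14) + Z(60, -62)) = (3348 - 1532)*((41 + 14) + (2 - 5*60)) = 1816*(55 + (2 - 300)) = 1816*(55 - 298) = 1816*(-243) = -441288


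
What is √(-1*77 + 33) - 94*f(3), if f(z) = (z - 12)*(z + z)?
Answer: 5076 + 2*I*√11 ≈ 5076.0 + 6.6332*I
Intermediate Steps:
f(z) = 2*z*(-12 + z) (f(z) = (-12 + z)*(2*z) = 2*z*(-12 + z))
√(-1*77 + 33) - 94*f(3) = √(-1*77 + 33) - 188*3*(-12 + 3) = √(-77 + 33) - 188*3*(-9) = √(-44) - 94*(-54) = 2*I*√11 + 5076 = 5076 + 2*I*√11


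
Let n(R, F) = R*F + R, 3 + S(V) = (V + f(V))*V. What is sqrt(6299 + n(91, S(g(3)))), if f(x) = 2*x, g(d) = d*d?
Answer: sqrt(28230) ≈ 168.02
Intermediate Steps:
g(d) = d**2
S(V) = -3 + 3*V**2 (S(V) = -3 + (V + 2*V)*V = -3 + (3*V)*V = -3 + 3*V**2)
n(R, F) = R + F*R (n(R, F) = F*R + R = R + F*R)
sqrt(6299 + n(91, S(g(3)))) = sqrt(6299 + 91*(1 + (-3 + 3*(3**2)**2))) = sqrt(6299 + 91*(1 + (-3 + 3*9**2))) = sqrt(6299 + 91*(1 + (-3 + 3*81))) = sqrt(6299 + 91*(1 + (-3 + 243))) = sqrt(6299 + 91*(1 + 240)) = sqrt(6299 + 91*241) = sqrt(6299 + 21931) = sqrt(28230)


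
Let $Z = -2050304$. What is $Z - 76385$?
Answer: $-2126689$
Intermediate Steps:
$Z - 76385 = -2050304 - 76385 = -2126689$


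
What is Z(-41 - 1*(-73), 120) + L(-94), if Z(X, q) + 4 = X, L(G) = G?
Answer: -66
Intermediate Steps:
Z(X, q) = -4 + X
Z(-41 - 1*(-73), 120) + L(-94) = (-4 + (-41 - 1*(-73))) - 94 = (-4 + (-41 + 73)) - 94 = (-4 + 32) - 94 = 28 - 94 = -66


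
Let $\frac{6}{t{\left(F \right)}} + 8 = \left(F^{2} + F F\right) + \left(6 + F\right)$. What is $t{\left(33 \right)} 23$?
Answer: $\frac{138}{2209} \approx 0.062472$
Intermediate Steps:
$t{\left(F \right)} = \frac{6}{-2 + F + 2 F^{2}}$ ($t{\left(F \right)} = \frac{6}{-8 + \left(\left(F^{2} + F F\right) + \left(6 + F\right)\right)} = \frac{6}{-8 + \left(\left(F^{2} + F^{2}\right) + \left(6 + F\right)\right)} = \frac{6}{-8 + \left(2 F^{2} + \left(6 + F\right)\right)} = \frac{6}{-8 + \left(6 + F + 2 F^{2}\right)} = \frac{6}{-2 + F + 2 F^{2}}$)
$t{\left(33 \right)} 23 = \frac{6}{-2 + 33 + 2 \cdot 33^{2}} \cdot 23 = \frac{6}{-2 + 33 + 2 \cdot 1089} \cdot 23 = \frac{6}{-2 + 33 + 2178} \cdot 23 = \frac{6}{2209} \cdot 23 = \frac{138}{2209}$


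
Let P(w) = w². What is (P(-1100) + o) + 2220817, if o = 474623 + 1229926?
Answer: 5135366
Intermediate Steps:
o = 1704549
(P(-1100) + o) + 2220817 = ((-1100)² + 1704549) + 2220817 = (1210000 + 1704549) + 2220817 = 2914549 + 2220817 = 5135366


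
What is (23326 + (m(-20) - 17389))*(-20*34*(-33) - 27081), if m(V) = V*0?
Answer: -27553617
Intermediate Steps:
m(V) = 0
(23326 + (m(-20) - 17389))*(-20*34*(-33) - 27081) = (23326 + (0 - 17389))*(-20*34*(-33) - 27081) = (23326 - 17389)*(-680*(-33) - 27081) = 5937*(22440 - 27081) = 5937*(-4641) = -27553617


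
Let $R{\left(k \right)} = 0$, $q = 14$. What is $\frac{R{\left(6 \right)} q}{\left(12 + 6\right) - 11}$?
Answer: $0$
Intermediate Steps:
$\frac{R{\left(6 \right)} q}{\left(12 + 6\right) - 11} = \frac{0 \cdot 14}{\left(12 + 6\right) - 11} = \frac{0}{18 - 11} = \frac{0}{7} = 0 \cdot \frac{1}{7} = 0$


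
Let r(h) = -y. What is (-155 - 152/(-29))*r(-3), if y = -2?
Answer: -8686/29 ≈ -299.52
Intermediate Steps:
r(h) = 2 (r(h) = -1*(-2) = 2)
(-155 - 152/(-29))*r(-3) = (-155 - 152/(-29))*2 = (-155 - 152*(-1/29))*2 = (-155 + 152/29)*2 = -4343/29*2 = -8686/29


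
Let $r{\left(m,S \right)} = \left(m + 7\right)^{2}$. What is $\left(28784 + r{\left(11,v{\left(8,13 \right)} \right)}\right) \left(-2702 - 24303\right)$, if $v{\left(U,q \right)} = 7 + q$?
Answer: $-786061540$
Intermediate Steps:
$r{\left(m,S \right)} = \left(7 + m\right)^{2}$
$\left(28784 + r{\left(11,v{\left(8,13 \right)} \right)}\right) \left(-2702 - 24303\right) = \left(28784 + \left(7 + 11\right)^{2}\right) \left(-2702 - 24303\right) = \left(28784 + 18^{2}\right) \left(-27005\right) = \left(28784 + 324\right) \left(-27005\right) = 29108 \left(-27005\right) = -786061540$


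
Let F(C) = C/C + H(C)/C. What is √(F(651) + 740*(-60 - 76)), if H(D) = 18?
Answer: I*√4738988569/217 ≈ 317.24*I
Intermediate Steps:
F(C) = 1 + 18/C (F(C) = C/C + 18/C = 1 + 18/C)
√(F(651) + 740*(-60 - 76)) = √((18 + 651)/651 + 740*(-60 - 76)) = √((1/651)*669 + 740*(-136)) = √(223/217 - 100640) = √(-21838657/217) = I*√4738988569/217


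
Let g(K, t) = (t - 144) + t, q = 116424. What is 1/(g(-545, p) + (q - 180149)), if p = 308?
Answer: -1/63253 ≈ -1.5810e-5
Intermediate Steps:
g(K, t) = -144 + 2*t (g(K, t) = (-144 + t) + t = -144 + 2*t)
1/(g(-545, p) + (q - 180149)) = 1/((-144 + 2*308) + (116424 - 180149)) = 1/((-144 + 616) - 63725) = 1/(472 - 63725) = 1/(-63253) = -1/63253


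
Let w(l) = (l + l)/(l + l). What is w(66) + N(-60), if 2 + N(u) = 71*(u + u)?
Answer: -8521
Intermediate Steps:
N(u) = -2 + 142*u (N(u) = -2 + 71*(u + u) = -2 + 71*(2*u) = -2 + 142*u)
w(l) = 1 (w(l) = (2*l)/((2*l)) = (2*l)*(1/(2*l)) = 1)
w(66) + N(-60) = 1 + (-2 + 142*(-60)) = 1 + (-2 - 8520) = 1 - 8522 = -8521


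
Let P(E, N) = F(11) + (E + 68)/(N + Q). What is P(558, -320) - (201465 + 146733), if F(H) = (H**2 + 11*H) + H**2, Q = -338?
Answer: -114438028/329 ≈ -3.4784e+5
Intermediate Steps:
F(H) = 2*H**2 + 11*H
P(E, N) = 363 + (68 + E)/(-338 + N) (P(E, N) = 11*(11 + 2*11) + (E + 68)/(N - 338) = 11*(11 + 22) + (68 + E)/(-338 + N) = 11*33 + (68 + E)/(-338 + N) = 363 + (68 + E)/(-338 + N))
P(558, -320) - (201465 + 146733) = (-122626 + 558 + 363*(-320))/(-338 - 320) - (201465 + 146733) = (-122626 + 558 - 116160)/(-658) - 1*348198 = -1/658*(-238228) - 348198 = 119114/329 - 348198 = -114438028/329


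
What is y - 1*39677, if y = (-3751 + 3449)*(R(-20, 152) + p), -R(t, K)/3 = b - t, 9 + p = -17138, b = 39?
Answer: 5192171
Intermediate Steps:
p = -17147 (p = -9 - 17138 = -17147)
R(t, K) = -117 + 3*t (R(t, K) = -3*(39 - t) = -117 + 3*t)
y = 5231848 (y = (-3751 + 3449)*((-117 + 3*(-20)) - 17147) = -302*((-117 - 60) - 17147) = -302*(-177 - 17147) = -302*(-17324) = 5231848)
y - 1*39677 = 5231848 - 1*39677 = 5231848 - 39677 = 5192171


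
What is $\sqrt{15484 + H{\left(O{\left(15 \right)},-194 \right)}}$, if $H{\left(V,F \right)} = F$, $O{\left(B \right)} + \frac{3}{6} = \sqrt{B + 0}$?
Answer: $\sqrt{15290} \approx 123.65$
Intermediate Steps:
$O{\left(B \right)} = - \frac{1}{2} + \sqrt{B}$ ($O{\left(B \right)} = - \frac{1}{2} + \sqrt{B + 0} = - \frac{1}{2} + \sqrt{B}$)
$\sqrt{15484 + H{\left(O{\left(15 \right)},-194 \right)}} = \sqrt{15484 - 194} = \sqrt{15290}$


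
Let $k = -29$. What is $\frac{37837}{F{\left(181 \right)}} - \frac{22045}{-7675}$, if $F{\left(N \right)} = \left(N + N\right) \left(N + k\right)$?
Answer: $\frac{300680611}{84461840} \approx 3.56$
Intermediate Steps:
$F{\left(N \right)} = 2 N \left(-29 + N\right)$ ($F{\left(N \right)} = \left(N + N\right) \left(N - 29\right) = 2 N \left(-29 + N\right)$)
$\frac{37837}{F{\left(181 \right)}} - \frac{22045}{-7675} = \frac{37837}{2 \cdot 181 \left(-29 + 181\right)} - \frac{22045}{-7675} = \frac{37837}{2 \cdot 181 \cdot 152} - - \frac{4409}{1535} = \frac{37837}{55024} + \frac{4409}{1535} = \frac{300680611}{84461840}$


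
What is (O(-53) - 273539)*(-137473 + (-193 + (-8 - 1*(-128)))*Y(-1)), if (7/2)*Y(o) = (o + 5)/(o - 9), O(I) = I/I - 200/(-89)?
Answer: 117128667753366/3115 ≈ 3.7601e+10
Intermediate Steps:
O(I) = 289/89 (O(I) = 1 - 200*(-1/89) = 1 + 200/89 = 289/89)
Y(o) = 2*(5 + o)/(7*(-9 + o)) (Y(o) = 2*((o + 5)/(o - 9))/7 = 2*((5 + o)/(-9 + o))/7 = 2*(5 + o)/(7*(-9 + o)))
(O(-53) - 273539)*(-137473 + (-193 + (-8 - 1*(-128)))*Y(-1)) = (289/89 - 273539)*(-137473 + (-193 + (-8 - 1*(-128)))*(2*(5 - 1)/(7*(-9 - 1)))) = -24344682*(-137473 + (-193 + (-8 + 128))*((2/7)*4/(-10)))/89 = -24344682*(-137473 + (-193 + 120)*((2/7)*(-1/10)*4))/89 = -24344682*(-137473 - 73*(-4/35))/89 = -24344682*(-137473 + 292/35)/89 = -24344682/89*(-4811263/35) = 117128667753366/3115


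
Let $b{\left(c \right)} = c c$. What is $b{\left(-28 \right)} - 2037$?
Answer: $-1253$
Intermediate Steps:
$b{\left(c \right)} = c^{2}$
$b{\left(-28 \right)} - 2037 = \left(-28\right)^{2} - 2037 = 784 - 2037 = -1253$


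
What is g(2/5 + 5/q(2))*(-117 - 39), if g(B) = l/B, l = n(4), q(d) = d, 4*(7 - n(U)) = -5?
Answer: -12870/29 ≈ -443.79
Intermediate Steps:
n(U) = 33/4 (n(U) = 7 - ¼*(-5) = 7 + 5/4 = 33/4)
l = 33/4 ≈ 8.2500
g(B) = 33/(4*B)
g(2/5 + 5/q(2))*(-117 - 39) = (33/(4*(2/5 + 5/2)))*(-117 - 39) = (33/(4*(2*(⅕) + 5*(½))))*(-156) = (33/(4*(⅖ + 5/2)))*(-156) = (33/(4*(29/10)))*(-156) = ((33/4)*(10/29))*(-156) = (165/58)*(-156) = -12870/29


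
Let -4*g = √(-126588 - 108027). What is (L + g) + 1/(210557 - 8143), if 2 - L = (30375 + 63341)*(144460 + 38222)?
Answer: -3465373488312339/202414 - I*√234615/4 ≈ -1.712e+10 - 121.09*I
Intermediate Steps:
g = -I*√234615/4 (g = -√(-126588 - 108027)/4 = -I*√234615/4 ≈ -121.09*I)
L = -17120226310 (L = 2 - (30375 + 63341)*(144460 + 38222) = 2 - 93716*182682 = 2 - 1*17120226312 = 2 - 17120226312 = -17120226310)
(L + g) + 1/(210557 - 8143) = (-17120226310 - I*√234615/4) + 1/(210557 - 8143) = (-17120226310 - I*√234615/4) + 1/202414 = -3465373488312339/202414 - I*√234615/4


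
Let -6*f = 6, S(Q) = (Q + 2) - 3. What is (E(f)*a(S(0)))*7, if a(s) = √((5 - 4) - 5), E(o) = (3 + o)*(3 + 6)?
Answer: 252*I ≈ 252.0*I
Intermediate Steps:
S(Q) = -1 + Q (S(Q) = (2 + Q) - 3 = -1 + Q)
f = -1 (f = -⅙*6 = -1)
E(o) = 27 + 9*o (E(o) = (3 + o)*9 = 27 + 9*o)
a(s) = 2*I (a(s) = √(1 - 5) = √(-4) = 2*I)
(E(f)*a(S(0)))*7 = ((27 + 9*(-1))*(2*I))*7 = ((27 - 9)*(2*I))*7 = (18*(2*I))*7 = (36*I)*7 = 252*I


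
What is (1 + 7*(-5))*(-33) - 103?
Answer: 1019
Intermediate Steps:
(1 + 7*(-5))*(-33) - 103 = (1 - 35)*(-33) - 103 = -34*(-33) - 103 = 1122 - 103 = 1019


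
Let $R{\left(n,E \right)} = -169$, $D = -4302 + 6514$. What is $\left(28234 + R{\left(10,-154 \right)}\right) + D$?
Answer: $30277$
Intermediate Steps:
$D = 2212$
$\left(28234 + R{\left(10,-154 \right)}\right) + D = \left(28234 - 169\right) + 2212 = 28065 + 2212 = 30277$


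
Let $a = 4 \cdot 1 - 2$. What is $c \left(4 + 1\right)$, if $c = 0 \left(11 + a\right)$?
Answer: $0$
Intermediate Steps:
$a = 2$ ($a = 4 - 2 = 2$)
$c = 0$ ($c = 0 \left(11 + 2\right) = 0 \cdot 13 = 0$)
$c \left(4 + 1\right) = 0 \left(4 + 1\right) = 0 \cdot 5 = 0$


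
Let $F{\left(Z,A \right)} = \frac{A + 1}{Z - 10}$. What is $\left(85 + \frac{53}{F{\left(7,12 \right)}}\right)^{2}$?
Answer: $\frac{894916}{169} \approx 5295.4$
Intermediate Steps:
$F{\left(Z,A \right)} = \frac{1 + A}{-10 + Z}$
$\left(85 + \frac{53}{F{\left(7,12 \right)}}\right)^{2} = \left(85 + \frac{53}{\frac{1}{-10 + 7} \left(1 + 12\right)}\right)^{2} = \left(85 + \frac{53}{\frac{1}{-3} \cdot 13}\right)^{2} = \left(85 + \frac{53}{\left(- \frac{1}{3}\right) 13}\right)^{2} = \left(85 + \frac{53}{- \frac{13}{3}}\right)^{2} = \left(85 + 53 \left(- \frac{3}{13}\right)\right)^{2} = \left(85 - \frac{159}{13}\right)^{2} = \left(\frac{946}{13}\right)^{2} = \frac{894916}{169}$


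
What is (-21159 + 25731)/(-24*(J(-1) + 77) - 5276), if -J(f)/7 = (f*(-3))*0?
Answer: -1143/1781 ≈ -0.64177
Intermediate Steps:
J(f) = 0 (J(f) = -7*f*(-3)*0 = -7*(-3*f)*0 = -7*0 = 0)
(-21159 + 25731)/(-24*(J(-1) + 77) - 5276) = (-21159 + 25731)/(-24*(0 + 77) - 5276) = 4572/(-24*77 - 5276) = 4572/(-1848 - 5276) = 4572/(-7124) = 4572*(-1/7124) = -1143/1781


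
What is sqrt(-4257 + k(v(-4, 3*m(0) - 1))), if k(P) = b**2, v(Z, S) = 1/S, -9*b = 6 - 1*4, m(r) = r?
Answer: 7*I*sqrt(7037)/9 ≈ 65.245*I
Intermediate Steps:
b = -2/9 (b = -(6 - 1*4)/9 = -(6 - 4)/9 = -1/9*2 = -2/9 ≈ -0.22222)
k(P) = 4/81 (k(P) = (-2/9)**2 = 4/81)
sqrt(-4257 + k(v(-4, 3*m(0) - 1))) = sqrt(-4257 + 4/81) = sqrt(-344813/81) = 7*I*sqrt(7037)/9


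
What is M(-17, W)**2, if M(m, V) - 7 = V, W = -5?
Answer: 4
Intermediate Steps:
M(m, V) = 7 + V
M(-17, W)**2 = (7 - 5)**2 = 2**2 = 4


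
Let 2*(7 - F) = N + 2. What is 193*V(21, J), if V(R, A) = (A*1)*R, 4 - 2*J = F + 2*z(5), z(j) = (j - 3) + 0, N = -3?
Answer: -60795/4 ≈ -15199.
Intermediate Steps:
z(j) = -3 + j (z(j) = (-3 + j) + 0 = -3 + j)
F = 15/2 (F = 7 - (-3 + 2)/2 = 7 - ½*(-1) = 7 + ½ = 15/2 ≈ 7.5000)
J = -15/4 (J = 2 - (15/2 + 2*(-3 + 5))/2 = 2 - (15/2 + 2*2)/2 = 2 - (15/2 + 4)/2 = 2 - ½*23/2 = 2 - 23/4 = -15/4 ≈ -3.7500)
V(R, A) = A*R
193*V(21, J) = 193*(-15/4*21) = 193*(-315/4) = -60795/4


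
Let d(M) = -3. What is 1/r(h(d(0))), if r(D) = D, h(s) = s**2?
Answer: 1/9 ≈ 0.11111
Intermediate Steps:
1/r(h(d(0))) = 1/((-3)**2) = 1/9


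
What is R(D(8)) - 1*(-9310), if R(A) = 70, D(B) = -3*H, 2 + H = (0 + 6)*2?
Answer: 9380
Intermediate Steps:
H = 10 (H = -2 + (0 + 6)*2 = -2 + 6*2 = -2 + 12 = 10)
D(B) = -30 (D(B) = -3*10 = -30)
R(D(8)) - 1*(-9310) = 70 - 1*(-9310) = 70 + 9310 = 9380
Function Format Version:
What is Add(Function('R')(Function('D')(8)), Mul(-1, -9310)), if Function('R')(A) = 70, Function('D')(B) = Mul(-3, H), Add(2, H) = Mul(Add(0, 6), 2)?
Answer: 9380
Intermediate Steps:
H = 10 (H = Add(-2, Mul(Add(0, 6), 2)) = Add(-2, Mul(6, 2)) = Add(-2, 12) = 10)
Function('D')(B) = -30 (Function('D')(B) = Mul(-3, 10) = -30)
Add(Function('R')(Function('D')(8)), Mul(-1, -9310)) = Add(70, Mul(-1, -9310)) = Add(70, 9310) = 9380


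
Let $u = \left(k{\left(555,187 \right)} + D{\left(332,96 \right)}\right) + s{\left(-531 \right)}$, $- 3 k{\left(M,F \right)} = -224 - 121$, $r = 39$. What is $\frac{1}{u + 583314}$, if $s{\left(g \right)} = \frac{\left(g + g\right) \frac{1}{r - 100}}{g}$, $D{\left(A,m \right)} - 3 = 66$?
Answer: $\frac{61}{35593376} \approx 1.7138 \cdot 10^{-6}$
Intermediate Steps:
$D{\left(A,m \right)} = 69$ ($D{\left(A,m \right)} = 3 + 66 = 69$)
$k{\left(M,F \right)} = 115$ ($k{\left(M,F \right)} = - \frac{-224 - 121}{3} = \left(- \frac{1}{3}\right) \left(-345\right) = 115$)
$s{\left(g \right)} = - \frac{2}{61}$ ($s{\left(g \right)} = \frac{\left(g + g\right) \frac{1}{39 - 100}}{g} = \frac{2 g \frac{1}{-61}}{g} = \frac{2 g \left(- \frac{1}{61}\right)}{g} = \frac{\left(- \frac{2}{61}\right) g}{g} = - \frac{2}{61}$)
$u = \frac{11222}{61}$ ($u = \left(115 + 69\right) - \frac{2}{61} = 184 - \frac{2}{61} = \frac{11222}{61} \approx 183.97$)
$\frac{1}{u + 583314} = \frac{1}{\frac{11222}{61} + 583314} = \frac{1}{\frac{35593376}{61}} = \frac{61}{35593376}$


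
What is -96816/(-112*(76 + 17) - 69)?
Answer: 32272/3495 ≈ 9.2338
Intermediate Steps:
-96816/(-112*(76 + 17) - 69) = -96816/(-112*93 - 69) = -96816/(-10416 - 69) = -96816/(-10485) = -96816*(-1/10485) = 32272/3495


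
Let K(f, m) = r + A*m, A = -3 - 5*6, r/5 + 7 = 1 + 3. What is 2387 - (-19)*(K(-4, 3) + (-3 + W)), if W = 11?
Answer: 373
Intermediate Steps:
r = -15 (r = -35 + 5*(1 + 3) = -35 + 5*4 = -35 + 20 = -15)
A = -33 (A = -3 - 30 = -33)
K(f, m) = -15 - 33*m
2387 - (-19)*(K(-4, 3) + (-3 + W)) = 2387 - (-19)*((-15 - 33*3) + (-3 + 11)) = 2387 - (-19)*((-15 - 99) + 8) = 2387 - (-19)*(-114 + 8) = 2387 - (-19)*(-106) = 2387 - 1*2014 = 2387 - 2014 = 373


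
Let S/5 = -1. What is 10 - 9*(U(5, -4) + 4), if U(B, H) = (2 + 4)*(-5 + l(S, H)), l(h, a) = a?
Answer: 460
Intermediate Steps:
S = -5 (S = 5*(-1) = -5)
U(B, H) = -30 + 6*H (U(B, H) = (2 + 4)*(-5 + H) = 6*(-5 + H) = -30 + 6*H)
10 - 9*(U(5, -4) + 4) = 10 - 9*((-30 + 6*(-4)) + 4) = 10 - 9*((-30 - 24) + 4) = 10 - 9*(-54 + 4) = 10 - 9*(-50) = 10 + 450 = 460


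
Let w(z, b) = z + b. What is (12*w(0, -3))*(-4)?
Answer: 144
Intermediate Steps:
w(z, b) = b + z
(12*w(0, -3))*(-4) = (12*(-3 + 0))*(-4) = (12*(-3))*(-4) = -36*(-4) = 144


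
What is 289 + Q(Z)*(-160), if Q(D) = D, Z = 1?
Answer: 129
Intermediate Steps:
289 + Q(Z)*(-160) = 289 + 1*(-160) = 289 - 160 = 129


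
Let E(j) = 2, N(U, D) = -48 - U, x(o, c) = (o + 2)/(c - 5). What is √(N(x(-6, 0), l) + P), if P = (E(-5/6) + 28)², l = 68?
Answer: 4*√1330/5 ≈ 29.175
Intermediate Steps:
x(o, c) = (2 + o)/(-5 + c)
P = 900 (P = (2 + 28)² = 30² = 900)
√(N(x(-6, 0), l) + P) = √((-48 - (2 - 6)/(-5 + 0)) + 900) = √((-48 - (-4)/(-5)) + 900) = √((-48 - (-1)*(-4)/5) + 900) = √((-48 - 1*⅘) + 900) = √((-48 - ⅘) + 900) = √(-244/5 + 900) = √(4256/5) = 4*√1330/5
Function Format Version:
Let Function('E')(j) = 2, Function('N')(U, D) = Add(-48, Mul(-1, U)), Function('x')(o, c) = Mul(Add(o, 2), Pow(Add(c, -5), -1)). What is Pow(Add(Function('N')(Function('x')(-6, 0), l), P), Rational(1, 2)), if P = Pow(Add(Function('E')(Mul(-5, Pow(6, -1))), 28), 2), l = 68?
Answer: Mul(Rational(4, 5), Pow(1330, Rational(1, 2))) ≈ 29.175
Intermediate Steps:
Function('x')(o, c) = Mul(Pow(Add(-5, c), -1), Add(2, o)) (Function('x')(o, c) = Mul(Add(2, o), Pow(Add(-5, c), -1)) = Mul(Pow(Add(-5, c), -1), Add(2, o)))
P = 900 (P = Pow(Add(2, 28), 2) = Pow(30, 2) = 900)
Pow(Add(Function('N')(Function('x')(-6, 0), l), P), Rational(1, 2)) = Pow(Add(Add(-48, Mul(-1, Mul(Pow(Add(-5, 0), -1), Add(2, -6)))), 900), Rational(1, 2)) = Pow(Add(Add(-48, Mul(-1, Mul(Pow(-5, -1), -4))), 900), Rational(1, 2)) = Pow(Add(Add(-48, Mul(-1, Mul(Rational(-1, 5), -4))), 900), Rational(1, 2)) = Pow(Add(Add(-48, Mul(-1, Rational(4, 5))), 900), Rational(1, 2)) = Pow(Add(Add(-48, Rational(-4, 5)), 900), Rational(1, 2)) = Pow(Add(Rational(-244, 5), 900), Rational(1, 2)) = Pow(Rational(4256, 5), Rational(1, 2)) = Mul(Rational(4, 5), Pow(1330, Rational(1, 2)))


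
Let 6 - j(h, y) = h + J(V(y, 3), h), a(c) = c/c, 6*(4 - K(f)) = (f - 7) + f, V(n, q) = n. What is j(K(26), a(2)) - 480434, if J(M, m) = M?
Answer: -960851/2 ≈ -4.8043e+5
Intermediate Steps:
K(f) = 31/6 - f/3 (K(f) = 4 - ((f - 7) + f)/6 = 4 - ((-7 + f) + f)/6 = 4 - (-7 + 2*f)/6 = 4 + (7/6 - f/3) = 31/6 - f/3)
a(c) = 1
j(h, y) = 6 - h - y (j(h, y) = 6 - (h + y) = 6 + (-h - y) = 6 - h - y)
j(K(26), a(2)) - 480434 = (6 - (31/6 - ⅓*26) - 1*1) - 480434 = (6 - (31/6 - 26/3) - 1) - 480434 = (6 - 1*(-7/2) - 1) - 480434 = (6 + 7/2 - 1) - 480434 = 17/2 - 480434 = -960851/2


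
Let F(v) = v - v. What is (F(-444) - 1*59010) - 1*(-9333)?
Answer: -49677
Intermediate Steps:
F(v) = 0
(F(-444) - 1*59010) - 1*(-9333) = (0 - 1*59010) - 1*(-9333) = (0 - 59010) + 9333 = -59010 + 9333 = -49677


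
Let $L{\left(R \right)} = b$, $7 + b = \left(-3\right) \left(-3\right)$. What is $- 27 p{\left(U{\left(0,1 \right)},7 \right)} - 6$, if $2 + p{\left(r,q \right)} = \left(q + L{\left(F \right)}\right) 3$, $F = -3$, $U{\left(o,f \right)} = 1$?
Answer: $-681$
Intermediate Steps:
$b = 2$ ($b = -7 - -9 = -7 + 9 = 2$)
$L{\left(R \right)} = 2$
$p{\left(r,q \right)} = 4 + 3 q$ ($p{\left(r,q \right)} = -2 + \left(q + 2\right) 3 = -2 + \left(2 + q\right) 3 = -2 + \left(6 + 3 q\right) = 4 + 3 q$)
$- 27 p{\left(U{\left(0,1 \right)},7 \right)} - 6 = - 27 \left(4 + 3 \cdot 7\right) - 6 = - 27 \left(4 + 21\right) - 6 = \left(-27\right) 25 - 6 = -675 - 6 = -681$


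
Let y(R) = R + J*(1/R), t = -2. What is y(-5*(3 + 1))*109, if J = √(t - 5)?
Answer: -2180 - 109*I*√7/20 ≈ -2180.0 - 14.419*I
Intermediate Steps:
J = I*√7 (J = √(-2 - 5) = √(-7) = I*√7 ≈ 2.6458*I)
y(R) = R + I*√7/R (y(R) = R + (I*√7)*(1/R) = R + (I*√7)/R = R + I*√7/R)
y(-5*(3 + 1))*109 = (-5*(3 + 1) + I*√7/((-5*(3 + 1))))*109 = (-5*4 + I*√7/((-5*4)))*109 = (-20 + I*√7/(-20))*109 = (-20 + I*√7*(-1/20))*109 = (-20 - I*√7/20)*109 = -2180 - 109*I*√7/20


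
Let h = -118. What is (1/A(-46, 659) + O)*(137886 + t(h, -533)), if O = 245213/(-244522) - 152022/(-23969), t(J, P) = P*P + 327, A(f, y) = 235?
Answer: 1554121196548005713/688661368615 ≈ 2.2567e+6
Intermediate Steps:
t(J, P) = 327 + P² (t(J, P) = P² + 327 = 327 + P²)
O = 31295213087/5860947818 (O = 245213*(-1/244522) - 152022*(-1/23969) = -245213/244522 + 152022/23969 = 31295213087/5860947818 ≈ 5.3396)
(1/A(-46, 659) + O)*(137886 + t(h, -533)) = (1/235 + 31295213087/5860947818)*(137886 + (327 + (-533)²)) = (1/235 + 31295213087/5860947818)*(137886 + (327 + 284089)) = 7360236023263*(137886 + 284416)/1377322737230 = (7360236023263/1377322737230)*422302 = 1554121196548005713/688661368615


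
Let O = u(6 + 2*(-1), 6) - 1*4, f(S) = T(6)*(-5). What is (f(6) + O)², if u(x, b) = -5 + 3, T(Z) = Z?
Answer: 1296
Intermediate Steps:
u(x, b) = -2
f(S) = -30 (f(S) = 6*(-5) = -30)
O = -6 (O = -2 - 1*4 = -2 - 4 = -6)
(f(6) + O)² = (-30 - 6)² = (-36)² = 1296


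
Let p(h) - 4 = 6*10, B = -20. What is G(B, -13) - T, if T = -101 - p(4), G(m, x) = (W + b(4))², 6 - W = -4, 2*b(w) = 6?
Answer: 334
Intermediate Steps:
b(w) = 3 (b(w) = (½)*6 = 3)
W = 10 (W = 6 - 1*(-4) = 6 + 4 = 10)
p(h) = 64 (p(h) = 4 + 6*10 = 4 + 60 = 64)
G(m, x) = 169 (G(m, x) = (10 + 3)² = 13² = 169)
T = -165 (T = -101 - 1*64 = -101 - 64 = -165)
G(B, -13) - T = 169 - 1*(-165) = 169 + 165 = 334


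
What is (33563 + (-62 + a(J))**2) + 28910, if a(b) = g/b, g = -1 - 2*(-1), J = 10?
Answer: 6630461/100 ≈ 66305.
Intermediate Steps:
g = 1 (g = -1 + 2 = 1)
a(b) = 1/b
(33563 + (-62 + a(J))**2) + 28910 = (33563 + (-62 + 1/10)**2) + 28910 = (33563 + (-619/10)**2) + 28910 = (33563 + 383161/100) + 28910 = 3739461/100 + 28910 = 6630461/100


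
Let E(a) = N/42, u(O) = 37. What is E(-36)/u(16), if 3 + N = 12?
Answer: 3/518 ≈ 0.0057915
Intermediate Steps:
N = 9 (N = -3 + 12 = 9)
E(a) = 3/14 (E(a) = 9/42 = 9*(1/42) = 3/14)
E(-36)/u(16) = (3/14)/37 = (3/14)*(1/37) = 3/518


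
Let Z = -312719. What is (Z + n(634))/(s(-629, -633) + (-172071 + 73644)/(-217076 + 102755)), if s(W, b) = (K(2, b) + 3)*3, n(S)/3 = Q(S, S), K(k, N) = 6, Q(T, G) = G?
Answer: -11844303419/1061698 ≈ -11156.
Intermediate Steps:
n(S) = 3*S
s(W, b) = 27 (s(W, b) = (6 + 3)*3 = 9*3 = 27)
(Z + n(634))/(s(-629, -633) + (-172071 + 73644)/(-217076 + 102755)) = (-312719 + 3*634)/(27 + (-172071 + 73644)/(-217076 + 102755)) = (-312719 + 1902)/(27 - 98427/(-114321)) = -310817/(27 - 98427*(-1/114321)) = -310817/(27 + 32809/38107) = -310817/1061698/38107 = -310817*38107/1061698 = -11844303419/1061698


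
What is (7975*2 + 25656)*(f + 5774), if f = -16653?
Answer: -452631674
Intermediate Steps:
(7975*2 + 25656)*(f + 5774) = (7975*2 + 25656)*(-16653 + 5774) = (15950 + 25656)*(-10879) = 41606*(-10879) = -452631674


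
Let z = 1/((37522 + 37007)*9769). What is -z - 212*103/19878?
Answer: -2649703256419/2412108502713 ≈ -1.0985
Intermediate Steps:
z = 1/728073801 (z = (1/9769)/74529 = (1/74529)*(1/9769) = 1/728073801 ≈ 1.3735e-9)
-z - 212*103/19878 = -1*1/728073801 - 212*103/19878 = -1/728073801 - 21836*1/19878 = -1/728073801 - 10918/9939 = -2649703256419/2412108502713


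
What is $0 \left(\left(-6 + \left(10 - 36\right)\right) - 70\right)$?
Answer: $0$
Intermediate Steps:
$0 \left(\left(-6 + \left(10 - 36\right)\right) - 70\right) = 0 \left(\left(-6 - 26\right) - 70\right) = 0 \left(-32 - 70\right) = 0 \left(-102\right) = 0$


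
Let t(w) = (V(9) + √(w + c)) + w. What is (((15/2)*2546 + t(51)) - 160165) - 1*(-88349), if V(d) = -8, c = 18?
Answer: -52678 + √69 ≈ -52670.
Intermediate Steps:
t(w) = -8 + w + √(18 + w) (t(w) = (-8 + √(w + 18)) + w = (-8 + √(18 + w)) + w = -8 + w + √(18 + w))
(((15/2)*2546 + t(51)) - 160165) - 1*(-88349) = (((15/2)*2546 + (-8 + 51 + √(18 + 51))) - 160165) - 1*(-88349) = (((15*(½))*2546 + (-8 + 51 + √69)) - 160165) + 88349 = (((15/2)*2546 + (43 + √69)) - 160165) + 88349 = ((19095 + (43 + √69)) - 160165) + 88349 = ((19138 + √69) - 160165) + 88349 = (-141027 + √69) + 88349 = -52678 + √69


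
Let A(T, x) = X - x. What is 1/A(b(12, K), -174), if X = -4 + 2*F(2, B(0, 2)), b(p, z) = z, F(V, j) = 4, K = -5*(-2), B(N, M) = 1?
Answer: 1/178 ≈ 0.0056180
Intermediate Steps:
K = 10
X = 4 (X = -4 + 2*4 = -4 + 8 = 4)
A(T, x) = 4 - x
1/A(b(12, K), -174) = 1/(4 - 1*(-174)) = 1/(4 + 174) = 1/178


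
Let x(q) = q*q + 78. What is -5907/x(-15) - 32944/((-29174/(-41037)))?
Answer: -2355201023/50803 ≈ -46360.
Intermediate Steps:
x(q) = 78 + q**2 (x(q) = q**2 + 78 = 78 + q**2)
-5907/x(-15) - 32944/((-29174/(-41037))) = -5907/(78 + (-15)**2) - 32944/((-29174/(-41037))) = -5907/(78 + 225) - 32944/((-29174*(-1/41037))) = -5907/303 - 32944/29174/41037 = -5907*1/303 - 32944*41037/29174 = -1969/101 - 23309016/503 = -2355201023/50803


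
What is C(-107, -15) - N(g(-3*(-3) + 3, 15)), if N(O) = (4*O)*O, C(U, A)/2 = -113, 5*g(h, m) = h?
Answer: -6226/25 ≈ -249.04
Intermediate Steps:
g(h, m) = h/5
C(U, A) = -226 (C(U, A) = 2*(-113) = -226)
N(O) = 4*O²
C(-107, -15) - N(g(-3*(-3) + 3, 15)) = -226 - 4*((-3*(-3) + 3)/5)² = -226 - 4*((9 + 3)/5)² = -226 - 4*((⅕)*12)² = -226 - 4*(12/5)² = -226 - 4*144/25 = -226 - 1*576/25 = -226 - 576/25 = -6226/25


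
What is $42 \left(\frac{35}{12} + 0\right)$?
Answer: $\frac{245}{2} \approx 122.5$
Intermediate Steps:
$42 \left(\frac{35}{12} + 0\right) = 42 \cdot \frac{35}{12} = \frac{245}{2}$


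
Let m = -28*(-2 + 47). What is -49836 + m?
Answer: -51096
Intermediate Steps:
m = -1260 (m = -28*45 = -1260)
-49836 + m = -49836 - 1260 = -51096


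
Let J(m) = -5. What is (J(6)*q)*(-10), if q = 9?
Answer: 450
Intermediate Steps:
(J(6)*q)*(-10) = -5*9*(-10) = -45*(-10) = 450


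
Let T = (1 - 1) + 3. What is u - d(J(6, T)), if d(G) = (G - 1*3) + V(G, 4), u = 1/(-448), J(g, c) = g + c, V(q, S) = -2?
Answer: -1793/448 ≈ -4.0022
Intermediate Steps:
T = 3 (T = 0 + 3 = 3)
J(g, c) = c + g
u = -1/448 ≈ -0.0022321
d(G) = -5 + G (d(G) = (G - 1*3) - 2 = (G - 3) - 2 = (-3 + G) - 2 = -5 + G)
u - d(J(6, T)) = -1/448 - (-5 + (3 + 6)) = -1/448 - (-5 + 9) = -1/448 - 1*4 = -1/448 - 4 = -1793/448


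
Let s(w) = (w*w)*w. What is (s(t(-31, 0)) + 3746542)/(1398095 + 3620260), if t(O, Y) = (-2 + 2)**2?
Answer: 3746542/5018355 ≈ 0.74657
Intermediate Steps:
t(O, Y) = 0 (t(O, Y) = 0**2 = 0)
s(w) = w**3 (s(w) = w**2*w = w**3)
(s(t(-31, 0)) + 3746542)/(1398095 + 3620260) = (0**3 + 3746542)/(1398095 + 3620260) = (0 + 3746542)/5018355 = 3746542*(1/5018355) = 3746542/5018355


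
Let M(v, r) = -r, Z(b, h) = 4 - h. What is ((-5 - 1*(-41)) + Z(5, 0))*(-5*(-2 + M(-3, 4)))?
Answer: 1200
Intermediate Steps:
((-5 - 1*(-41)) + Z(5, 0))*(-5*(-2 + M(-3, 4))) = ((-5 - 1*(-41)) + (4 - 1*0))*(-5*(-2 - 1*4)) = ((-5 + 41) + (4 + 0))*(-5*(-2 - 4)) = (36 + 4)*(-5*(-6)) = 40*30 = 1200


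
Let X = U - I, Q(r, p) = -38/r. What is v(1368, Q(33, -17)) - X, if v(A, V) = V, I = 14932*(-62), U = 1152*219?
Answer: -38876414/33 ≈ -1.1781e+6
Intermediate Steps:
U = 252288
I = -925784
X = 1178072 (X = 252288 - 1*(-925784) = 252288 + 925784 = 1178072)
v(1368, Q(33, -17)) - X = -38/33 - 1*1178072 = -38*1/33 - 1178072 = -38/33 - 1178072 = -38876414/33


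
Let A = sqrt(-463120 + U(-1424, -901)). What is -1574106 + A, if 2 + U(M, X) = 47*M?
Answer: -1574106 + 5*I*sqrt(21202) ≈ -1.5741e+6 + 728.04*I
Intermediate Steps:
U(M, X) = -2 + 47*M
A = 5*I*sqrt(21202) (A = sqrt(-463120 + (-2 + 47*(-1424))) = sqrt(-463120 + (-2 - 66928)) = sqrt(-463120 - 66930) = sqrt(-530050) = 5*I*sqrt(21202) ≈ 728.04*I)
-1574106 + A = -1574106 + 5*I*sqrt(21202)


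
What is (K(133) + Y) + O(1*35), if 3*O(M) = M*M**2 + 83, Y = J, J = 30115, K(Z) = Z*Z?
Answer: 186370/3 ≈ 62123.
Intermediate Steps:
K(Z) = Z**2
Y = 30115
O(M) = 83/3 + M**3/3 (O(M) = (M*M**2 + 83)/3 = (M**3 + 83)/3 = (83 + M**3)/3 = 83/3 + M**3/3)
(K(133) + Y) + O(1*35) = (133**2 + 30115) + (83/3 + (1*35)**3/3) = (17689 + 30115) + (83/3 + (1/3)*35**3) = 47804 + (83/3 + (1/3)*42875) = 47804 + (83/3 + 42875/3) = 47804 + 42958/3 = 186370/3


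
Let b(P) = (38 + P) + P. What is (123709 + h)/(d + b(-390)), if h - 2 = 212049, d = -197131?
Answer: -335760/197873 ≈ -1.6968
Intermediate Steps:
h = 212051 (h = 2 + 212049 = 212051)
b(P) = 38 + 2*P
(123709 + h)/(d + b(-390)) = (123709 + 212051)/(-197131 + (38 + 2*(-390))) = 335760/(-197131 + (38 - 780)) = 335760/(-197131 - 742) = 335760/(-197873) = 335760*(-1/197873) = -335760/197873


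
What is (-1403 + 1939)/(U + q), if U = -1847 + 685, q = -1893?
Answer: -536/3055 ≈ -0.17545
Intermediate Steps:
U = -1162
(-1403 + 1939)/(U + q) = (-1403 + 1939)/(-1162 - 1893) = 536/(-3055) = 536*(-1/3055) = -536/3055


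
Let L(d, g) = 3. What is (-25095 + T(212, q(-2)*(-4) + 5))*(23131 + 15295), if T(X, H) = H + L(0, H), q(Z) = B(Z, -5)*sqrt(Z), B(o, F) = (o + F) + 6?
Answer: -963993062 + 153704*I*sqrt(2) ≈ -9.6399e+8 + 2.1737e+5*I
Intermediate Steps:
B(o, F) = 6 + F + o (B(o, F) = (F + o) + 6 = 6 + F + o)
q(Z) = sqrt(Z)*(1 + Z) (q(Z) = (6 - 5 + Z)*sqrt(Z) = (1 + Z)*sqrt(Z) = sqrt(Z)*(1 + Z))
T(X, H) = 3 + H (T(X, H) = H + 3 = 3 + H)
(-25095 + T(212, q(-2)*(-4) + 5))*(23131 + 15295) = (-25095 + (3 + ((sqrt(-2)*(1 - 2))*(-4) + 5)))*(23131 + 15295) = (-25095 + (3 + (((I*sqrt(2))*(-1))*(-4) + 5)))*38426 = (-25095 + (3 + (-I*sqrt(2)*(-4) + 5)))*38426 = (-25095 + (3 + (4*I*sqrt(2) + 5)))*38426 = (-25095 + (3 + (5 + 4*I*sqrt(2))))*38426 = (-25095 + (8 + 4*I*sqrt(2)))*38426 = (-25087 + 4*I*sqrt(2))*38426 = -963993062 + 153704*I*sqrt(2)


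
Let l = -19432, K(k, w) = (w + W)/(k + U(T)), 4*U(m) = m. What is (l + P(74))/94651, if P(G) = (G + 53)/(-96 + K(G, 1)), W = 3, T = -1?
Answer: -550040793/2679001904 ≈ -0.20532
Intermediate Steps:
U(m) = m/4
K(k, w) = (3 + w)/(-¼ + k) (K(k, w) = (w + 3)/(k + (¼)*(-1)) = (3 + w)/(k - ¼) = (3 + w)/(-¼ + k))
P(G) = (53 + G)/(-96 + 16/(-1 + 4*G)) (P(G) = (G + 53)/(-96 + 4*(3 + 1)/(-1 + 4*G)) = (53 + G)/(-96 + 4*4/(-1 + 4*G)) = (53 + G)/(-96 + 16/(-1 + 4*G)))
(l + P(74))/94651 = (-19432 - (-1 + 4*74)*(53 + 74)/(-112 + 384*74))/94651 = (-19432 - 1*(-1 + 296)*127/(-112 + 28416))*(1/94651) = (-19432 - 1*295*127/28304)*(1/94651) = (-19432 - 1*1/28304*295*127)*(1/94651) = (-19432 - 37465/28304)*(1/94651) = -550040793/28304*1/94651 = -550040793/2679001904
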